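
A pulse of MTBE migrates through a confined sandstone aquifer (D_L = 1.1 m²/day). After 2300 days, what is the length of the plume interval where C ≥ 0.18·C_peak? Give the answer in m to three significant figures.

The plume is Gaussian with σ = √(2Dt) = √(2 × 1.1 × 2300) = 71.13 m.
C/C_peak = exp(−Δx²/(2σ²)) = 0.18 ⇒ Δx = σ·√(−2 ln 0.18) = 71.13 × 1.852 = 131.7 m.
Width = 2Δx = 263 m.

263 m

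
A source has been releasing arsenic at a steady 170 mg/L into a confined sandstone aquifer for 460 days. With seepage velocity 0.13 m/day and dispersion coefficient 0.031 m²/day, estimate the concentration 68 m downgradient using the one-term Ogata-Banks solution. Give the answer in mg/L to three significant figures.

10.6 mg/L

For a continuous step input, C/C₀ ≈ ½·erfc((x−vt)/(2√(Dt))).
vt = 0.13 × 460 = 59.8 m and 2√(Dt) = 2√(0.031 × 460) = 7.552 m.
Argument (x−vt)/(2√(Dt)) = (68 − 59.8)/7.552 = 1.086; ½·erfc(1.086) = 0.06229.
C = 170 × 0.06229 = 10.6 mg/L.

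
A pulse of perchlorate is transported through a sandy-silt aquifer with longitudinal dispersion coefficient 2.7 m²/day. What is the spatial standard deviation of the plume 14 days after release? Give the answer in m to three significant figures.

Dispersive spreading gives a Gaussian with σ² = 2Dt; advection only shifts the center.
σ = √(2 × 2.7 × 14) = 8.69 m.

8.69 m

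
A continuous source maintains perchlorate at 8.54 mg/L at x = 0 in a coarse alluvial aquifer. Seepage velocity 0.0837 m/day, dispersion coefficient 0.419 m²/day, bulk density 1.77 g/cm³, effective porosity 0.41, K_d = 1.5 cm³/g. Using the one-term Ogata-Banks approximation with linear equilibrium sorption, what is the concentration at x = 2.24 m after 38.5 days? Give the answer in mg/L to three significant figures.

1.64 mg/L

Retardation factor R = 1 + ρ_b·K_d/n = 1 + 1.77 × 1.5/0.41 = 7.476.
Sorption retards both mechanisms: v_R = v/R = 0.01120 m/day, D_R = D/R = 0.05605 m²/day.
v_R·t = 0.01120 × 38.5 = 0.4312 m; 2√(D_R t) = 2.938 m; argument = (2.24 − 0.4312)/2.938 = 0.6157.
C = C₀ × ½·erfc(0.6157) = 8.54 × 0.1920 = 1.64 mg/L.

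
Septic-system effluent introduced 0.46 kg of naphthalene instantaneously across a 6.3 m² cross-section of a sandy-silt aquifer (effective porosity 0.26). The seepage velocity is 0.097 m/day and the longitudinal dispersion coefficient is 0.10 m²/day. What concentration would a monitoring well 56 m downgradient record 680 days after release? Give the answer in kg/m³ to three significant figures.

0.00667 kg/m³

For an instantaneous plane source, C(x,t) = M/(n_e·A·√(4πDt)) · exp(−(x−vt)²/(4Dt)), with n_e·A the pore (flow) area.
Plume center vt = 0.097 × 680 = 65.96 m, so the well at 56 m is 9.96 m upgradient of the peak.
√(4πDt) = 29.23 m, giving peak height M/(n_e·A·√(4πDt)) = 0.46/(0.26 × 6.3 × 29.23) = 0.009608 kg/m³.
(x−vt)²/(4Dt) = (-9.96)²/(4 × 0.10 × 680) = 0.3647; exp(−0.3647) = 0.6944.
C = 0.009608 × 0.6944 = 0.00667 kg/m³.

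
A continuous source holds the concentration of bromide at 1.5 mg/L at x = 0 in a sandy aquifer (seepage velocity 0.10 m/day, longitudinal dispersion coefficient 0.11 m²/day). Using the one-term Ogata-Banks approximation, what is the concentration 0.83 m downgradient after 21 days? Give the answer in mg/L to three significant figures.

1.08 mg/L

For a continuous step input, C/C₀ ≈ ½·erfc((x−vt)/(2√(Dt))).
vt = 0.10 × 21 = 2.1 m and 2√(Dt) = 2√(0.11 × 21) = 3.040 m.
Argument (x−vt)/(2√(Dt)) = (0.83 − 2.1)/3.040 = -0.4178; ½·erfc(-0.4178) = 0.7227.
C = 1.5 × 0.7227 = 1.08 mg/L.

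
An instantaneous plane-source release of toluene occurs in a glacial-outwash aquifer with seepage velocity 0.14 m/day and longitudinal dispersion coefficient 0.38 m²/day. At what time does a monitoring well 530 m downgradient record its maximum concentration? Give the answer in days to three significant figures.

3770 days

For the 1D instantaneous-source solution, setting ∂C/∂t = 0 at fixed x gives v²t² + 2Dt − x² = 0, so t = (√(D² + v²x²) − D)/v².
√(D² + v²x²) = √(0.38² + 0.14² × 530²) = 74.20; v² = 0.0196.
t = (74.20 − 0.38)/0.0196 = 3770 days (vs. the pure-advection estimate x/v = 3790 d).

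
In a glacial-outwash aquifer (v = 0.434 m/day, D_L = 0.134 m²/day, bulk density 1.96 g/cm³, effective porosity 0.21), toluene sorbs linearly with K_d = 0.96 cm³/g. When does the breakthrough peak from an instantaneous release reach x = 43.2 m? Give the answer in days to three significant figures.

984 days

Retardation factor R = 1 + ρ_b·K_d/n = 1 + 1.96 × 0.96/0.21 = 9.960.
Sorption retards both mechanisms: v_R = v/R = 0.04357 m/day, D_R = D/R = 0.01345 m²/day.
Peak time from v_R²t² + 2D_R t − x² = 0: t = (√(D_R² + v_R²x²) − D_R)/v_R².
√(D_R² + v_R²x²) = √(0.01345² + 0.04357² × 43.2²) = 1.882; v_R² = 0.001898.
t = (1.882 − 0.01345)/0.001898 = 984 days.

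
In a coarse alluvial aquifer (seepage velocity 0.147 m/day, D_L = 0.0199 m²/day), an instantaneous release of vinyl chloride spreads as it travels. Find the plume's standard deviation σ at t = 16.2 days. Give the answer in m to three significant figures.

Dispersive spreading gives a Gaussian with σ² = 2Dt; advection only shifts the center.
σ = √(2 × 0.0199 × 16.2) = 0.803 m.

0.803 m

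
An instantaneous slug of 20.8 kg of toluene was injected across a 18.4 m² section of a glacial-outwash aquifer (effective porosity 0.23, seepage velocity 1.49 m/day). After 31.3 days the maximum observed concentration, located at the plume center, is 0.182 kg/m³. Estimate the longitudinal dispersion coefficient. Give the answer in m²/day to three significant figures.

1.85 m²/day

At the plume center C_max = M/(n_e·A·√(4πDt)), so D = M²/(4πt·(n_e·A·C_max)²).
n_e·A·C_max = 0.23 × 18.4 × 0.182 = 0.7702 kg/m.
D = 20.8²/(4π × 31.3 × 0.7702²) = 1.85 m²/day.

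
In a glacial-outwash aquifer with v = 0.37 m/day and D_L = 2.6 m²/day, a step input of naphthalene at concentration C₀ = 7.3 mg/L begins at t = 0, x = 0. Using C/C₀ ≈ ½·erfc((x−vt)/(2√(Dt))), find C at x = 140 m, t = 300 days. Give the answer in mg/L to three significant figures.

For a continuous step input, C/C₀ ≈ ½·erfc((x−vt)/(2√(Dt))).
vt = 0.37 × 300 = 111 m and 2√(Dt) = 2√(2.6 × 300) = 55.86 m.
Argument (x−vt)/(2√(Dt)) = (140 − 111)/55.86 = 0.5192; ½·erfc(0.5192) = 0.2314.
C = 7.3 × 0.2314 = 1.69 mg/L.

1.69 mg/L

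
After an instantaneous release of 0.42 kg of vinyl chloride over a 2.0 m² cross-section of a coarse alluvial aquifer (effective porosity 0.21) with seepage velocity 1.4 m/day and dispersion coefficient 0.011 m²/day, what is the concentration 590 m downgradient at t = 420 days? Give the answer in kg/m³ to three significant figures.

For an instantaneous plane source, C(x,t) = M/(n_e·A·√(4πDt)) · exp(−(x−vt)²/(4Dt)), with n_e·A the pore (flow) area.
Plume center vt = 1.4 × 420 = 588 m, so the well at 590 m is 2 m downgradient of the peak.
√(4πDt) = 7.619 m, giving peak height M/(n_e·A·√(4πDt)) = 0.42/(0.21 × 2.0 × 7.619) = 0.1313 kg/m³.
(x−vt)²/(4Dt) = (2)²/(4 × 0.011 × 420) = 0.2165; exp(−0.2165) = 0.8053.
C = 0.1313 × 0.8053 = 0.106 kg/m³.

0.106 kg/m³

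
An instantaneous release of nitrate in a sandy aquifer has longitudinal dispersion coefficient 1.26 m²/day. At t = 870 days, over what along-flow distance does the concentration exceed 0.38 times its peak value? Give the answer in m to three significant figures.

The plume is Gaussian with σ = √(2Dt) = √(2 × 1.26 × 870) = 46.82 m.
C/C_peak = exp(−Δx²/(2σ²)) = 0.38 ⇒ Δx = σ·√(−2 ln 0.38) = 46.82 × 1.391 = 65.13 m.
Width = 2Δx = 130 m.

130 m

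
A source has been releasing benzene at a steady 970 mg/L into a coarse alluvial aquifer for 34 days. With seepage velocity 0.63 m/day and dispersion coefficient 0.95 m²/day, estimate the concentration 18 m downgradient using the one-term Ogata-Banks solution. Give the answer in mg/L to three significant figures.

645 mg/L

For a continuous step input, C/C₀ ≈ ½·erfc((x−vt)/(2√(Dt))).
vt = 0.63 × 34 = 21.42 m and 2√(Dt) = 2√(0.95 × 34) = 11.37 m.
Argument (x−vt)/(2√(Dt)) = (18 − 21.42)/11.37 = -0.3008; ½·erfc(-0.3008) = 0.6647.
C = 970 × 0.6647 = 645 mg/L.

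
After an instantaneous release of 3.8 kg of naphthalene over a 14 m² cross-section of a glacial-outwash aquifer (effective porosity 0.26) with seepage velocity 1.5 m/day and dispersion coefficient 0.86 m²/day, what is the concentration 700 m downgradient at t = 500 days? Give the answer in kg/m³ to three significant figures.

For an instantaneous plane source, C(x,t) = M/(n_e·A·√(4πDt)) · exp(−(x−vt)²/(4Dt)), with n_e·A the pore (flow) area.
Plume center vt = 1.5 × 500 = 750 m, so the well at 700 m is 50 m upgradient of the peak.
√(4πDt) = 73.51 m, giving peak height M/(n_e·A·√(4πDt)) = 3.8/(0.26 × 14 × 73.51) = 0.01420 kg/m³.
(x−vt)²/(4Dt) = (-50)²/(4 × 0.86 × 500) = 1.453; exp(−1.453) = 0.2339.
C = 0.01420 × 0.2339 = 0.00332 kg/m³.

0.00332 kg/m³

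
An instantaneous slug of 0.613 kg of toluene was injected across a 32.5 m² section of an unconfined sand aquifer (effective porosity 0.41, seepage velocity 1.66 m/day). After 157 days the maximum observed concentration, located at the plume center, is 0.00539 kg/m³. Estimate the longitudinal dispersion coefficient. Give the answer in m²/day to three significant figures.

At the plume center C_max = M/(n_e·A·√(4πDt)), so D = M²/(4πt·(n_e·A·C_max)²).
n_e·A·C_max = 0.41 × 32.5 × 0.00539 = 0.07182 kg/m.
D = 0.613²/(4π × 157 × 0.07182²) = 0.0369 m²/day.

0.0369 m²/day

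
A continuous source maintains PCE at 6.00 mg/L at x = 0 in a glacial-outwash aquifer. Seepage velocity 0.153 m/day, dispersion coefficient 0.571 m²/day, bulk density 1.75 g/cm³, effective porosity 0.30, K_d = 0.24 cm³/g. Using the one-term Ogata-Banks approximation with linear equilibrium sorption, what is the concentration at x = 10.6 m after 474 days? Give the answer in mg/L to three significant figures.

Retardation factor R = 1 + ρ_b·K_d/n = 1 + 1.75 × 0.24/0.30 = 2.400.
Sorption retards both mechanisms: v_R = v/R = 0.06375 m/day, D_R = D/R = 0.2379 m²/day.
v_R·t = 0.06375 × 474 = 30.2175 m; 2√(D_R t) = 21.24 m; argument = (10.6 − 30.2175)/21.24 = -0.9236.
C = C₀ × ½·erfc(-0.9236) = 6.00 × 0.9043 = 5.43 mg/L.

5.43 mg/L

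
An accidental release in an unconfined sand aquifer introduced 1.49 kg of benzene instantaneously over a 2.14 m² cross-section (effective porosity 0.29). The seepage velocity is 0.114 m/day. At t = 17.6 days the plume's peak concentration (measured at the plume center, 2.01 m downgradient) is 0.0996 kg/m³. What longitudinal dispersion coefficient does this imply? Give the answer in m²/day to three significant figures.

At the plume center C_max = M/(n_e·A·√(4πDt)), so D = M²/(4πt·(n_e·A·C_max)²).
n_e·A·C_max = 0.29 × 2.14 × 0.0996 = 0.06181 kg/m.
D = 1.49²/(4π × 17.6 × 0.06181²) = 2.63 m²/day.

2.63 m²/day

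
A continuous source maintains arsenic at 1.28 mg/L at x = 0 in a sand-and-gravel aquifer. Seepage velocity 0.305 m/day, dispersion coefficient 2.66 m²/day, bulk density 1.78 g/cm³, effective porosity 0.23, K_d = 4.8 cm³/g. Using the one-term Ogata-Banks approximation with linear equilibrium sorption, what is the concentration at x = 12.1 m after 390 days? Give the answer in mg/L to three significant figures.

0.143 mg/L

Retardation factor R = 1 + ρ_b·K_d/n = 1 + 1.78 × 4.8/0.23 = 38.15.
Sorption retards both mechanisms: v_R = v/R = 0.007995 m/day, D_R = D/R = 0.06972 m²/day.
v_R·t = 0.007995 × 390 = 3.11805 m; 2√(D_R t) = 10.43 m; argument = (12.1 − 3.11805)/10.43 = 0.8612.
C = C₀ × ½·erfc(0.8612) = 1.28 × 0.1116 = 0.143 mg/L.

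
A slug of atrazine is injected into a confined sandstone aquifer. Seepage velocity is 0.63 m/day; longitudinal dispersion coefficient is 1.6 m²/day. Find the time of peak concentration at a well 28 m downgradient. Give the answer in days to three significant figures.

40.6 days

For the 1D instantaneous-source solution, setting ∂C/∂t = 0 at fixed x gives v²t² + 2Dt − x² = 0, so t = (√(D² + v²x²) − D)/v².
√(D² + v²x²) = √(1.6² + 0.63² × 28²) = 17.71; v² = 0.3969.
t = (17.71 − 1.6)/0.3969 = 40.6 days (vs. the pure-advection estimate x/v = 44.4 d).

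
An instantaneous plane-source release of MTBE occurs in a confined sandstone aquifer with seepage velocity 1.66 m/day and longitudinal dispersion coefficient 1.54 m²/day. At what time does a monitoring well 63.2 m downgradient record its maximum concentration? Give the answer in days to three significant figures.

37.5 days

For the 1D instantaneous-source solution, setting ∂C/∂t = 0 at fixed x gives v²t² + 2Dt − x² = 0, so t = (√(D² + v²x²) − D)/v².
√(D² + v²x²) = √(1.54² + 1.66² × 63.2²) = 104.9; v² = 2.7556.
t = (104.9 − 1.54)/2.7556 = 37.5 days (vs. the pure-advection estimate x/v = 38.1 d).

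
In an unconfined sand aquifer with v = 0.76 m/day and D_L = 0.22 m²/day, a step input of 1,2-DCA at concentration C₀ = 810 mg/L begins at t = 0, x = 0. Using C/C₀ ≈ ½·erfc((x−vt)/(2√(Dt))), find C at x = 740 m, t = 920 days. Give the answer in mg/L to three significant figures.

17.2 mg/L

For a continuous step input, C/C₀ ≈ ½·erfc((x−vt)/(2√(Dt))).
vt = 0.76 × 920 = 699.2 m and 2√(Dt) = 2√(0.22 × 920) = 28.45 m.
Argument (x−vt)/(2√(Dt)) = (740 − 699.2)/28.45 = 1.434; ½·erfc(1.434) = 0.02128.
C = 810 × 0.02128 = 17.2 mg/L.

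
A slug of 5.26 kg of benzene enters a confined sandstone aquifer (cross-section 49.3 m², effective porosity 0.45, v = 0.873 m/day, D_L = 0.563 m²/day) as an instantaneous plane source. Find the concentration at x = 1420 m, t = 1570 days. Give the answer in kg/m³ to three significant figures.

0.00113 kg/m³

For an instantaneous plane source, C(x,t) = M/(n_e·A·√(4πDt)) · exp(−(x−vt)²/(4Dt)), with n_e·A the pore (flow) area.
Plume center vt = 0.873 × 1570 = 1370.61 m, so the well at 1420 m is 49.39 m downgradient of the peak.
√(4πDt) = 105.4 m, giving peak height M/(n_e·A·√(4πDt)) = 5.26/(0.45 × 49.3 × 105.4) = 0.002249 kg/m³.
(x−vt)²/(4Dt) = (49.39)²/(4 × 0.563 × 1570) = 0.6899; exp(−0.6899) = 0.5016.
C = 0.002249 × 0.5016 = 0.00113 kg/m³.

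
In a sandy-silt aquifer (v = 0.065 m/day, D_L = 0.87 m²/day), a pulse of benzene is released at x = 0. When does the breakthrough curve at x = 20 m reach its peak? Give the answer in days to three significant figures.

For the 1D instantaneous-source solution, setting ∂C/∂t = 0 at fixed x gives v²t² + 2Dt − x² = 0, so t = (√(D² + v²x²) − D)/v².
√(D² + v²x²) = √(0.87² + 0.065² × 20²) = 1.564; v² = 0.004225.
t = (1.564 − 0.87)/0.004225 = 164 days (vs. the pure-advection estimate x/v = 308 d).

164 days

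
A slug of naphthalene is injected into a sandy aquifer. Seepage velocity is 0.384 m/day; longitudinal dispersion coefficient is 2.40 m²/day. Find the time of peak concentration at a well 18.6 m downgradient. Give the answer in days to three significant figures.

For the 1D instantaneous-source solution, setting ∂C/∂t = 0 at fixed x gives v²t² + 2Dt − x² = 0, so t = (√(D² + v²x²) − D)/v².
√(D² + v²x²) = √(2.40² + 0.384² × 18.6²) = 7.535; v² = 0.147456.
t = (7.535 − 2.40)/0.147456 = 34.8 days (vs. the pure-advection estimate x/v = 48.4 d).

34.8 days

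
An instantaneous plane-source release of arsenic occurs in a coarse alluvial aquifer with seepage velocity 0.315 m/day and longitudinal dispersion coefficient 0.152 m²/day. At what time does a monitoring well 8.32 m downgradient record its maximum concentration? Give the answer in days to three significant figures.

For the 1D instantaneous-source solution, setting ∂C/∂t = 0 at fixed x gives v²t² + 2Dt − x² = 0, so t = (√(D² + v²x²) − D)/v².
√(D² + v²x²) = √(0.152² + 0.315² × 8.32²) = 2.625; v² = 0.099225.
t = (2.625 − 0.152)/0.099225 = 24.9 days (vs. the pure-advection estimate x/v = 26.4 d).

24.9 days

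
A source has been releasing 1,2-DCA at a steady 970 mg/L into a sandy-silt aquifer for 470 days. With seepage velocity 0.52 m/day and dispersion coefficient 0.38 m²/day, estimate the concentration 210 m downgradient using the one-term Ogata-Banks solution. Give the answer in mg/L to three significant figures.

For a continuous step input, C/C₀ ≈ ½·erfc((x−vt)/(2√(Dt))).
vt = 0.52 × 470 = 244.4 m and 2√(Dt) = 2√(0.38 × 470) = 26.73 m.
Argument (x−vt)/(2√(Dt)) = (210 − 244.4)/26.73 = -1.287; ½·erfc(-1.287) = 0.9656.
C = 970 × 0.9656 = 937 mg/L.

937 mg/L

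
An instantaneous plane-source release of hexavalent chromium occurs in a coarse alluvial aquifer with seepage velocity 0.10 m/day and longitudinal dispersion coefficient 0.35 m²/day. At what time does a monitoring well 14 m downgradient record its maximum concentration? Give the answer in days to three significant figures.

For the 1D instantaneous-source solution, setting ∂C/∂t = 0 at fixed x gives v²t² + 2Dt − x² = 0, so t = (√(D² + v²x²) − D)/v².
√(D² + v²x²) = √(0.35² + 0.10² × 14²) = 1.443; v² = 0.01.
t = (1.443 − 0.35)/0.01 = 109 days (vs. the pure-advection estimate x/v = 140 d).

109 days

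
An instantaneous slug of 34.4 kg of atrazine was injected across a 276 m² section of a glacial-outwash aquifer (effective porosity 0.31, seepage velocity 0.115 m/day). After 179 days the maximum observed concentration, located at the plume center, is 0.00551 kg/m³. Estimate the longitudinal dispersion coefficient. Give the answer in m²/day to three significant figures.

2.37 m²/day

At the plume center C_max = M/(n_e·A·√(4πDt)), so D = M²/(4πt·(n_e·A·C_max)²).
n_e·A·C_max = 0.31 × 276 × 0.00551 = 0.4714 kg/m.
D = 34.4²/(4π × 179 × 0.4714²) = 2.37 m²/day.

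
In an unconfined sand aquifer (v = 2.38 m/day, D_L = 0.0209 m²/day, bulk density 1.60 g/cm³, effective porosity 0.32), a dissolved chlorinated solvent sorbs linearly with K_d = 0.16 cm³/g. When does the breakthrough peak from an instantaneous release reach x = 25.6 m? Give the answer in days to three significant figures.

19.4 days

Retardation factor R = 1 + ρ_b·K_d/n = 1 + 1.60 × 0.16/0.32 = 1.800.
Sorption retards both mechanisms: v_R = v/R = 1.322 m/day, D_R = D/R = 0.01161 m²/day.
Peak time from v_R²t² + 2D_R t − x² = 0: t = (√(D_R² + v_R²x²) − D_R)/v_R².
√(D_R² + v_R²x²) = √(0.01161² + 1.322² × 25.6²) = 33.84; v_R² = 1.748.
t = (33.84 − 0.01161)/1.748 = 19.4 days.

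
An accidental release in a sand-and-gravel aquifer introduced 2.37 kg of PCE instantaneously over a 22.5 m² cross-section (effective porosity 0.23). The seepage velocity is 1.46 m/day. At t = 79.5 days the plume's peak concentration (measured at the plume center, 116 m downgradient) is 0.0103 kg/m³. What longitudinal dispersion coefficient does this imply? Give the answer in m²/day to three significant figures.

1.98 m²/day

At the plume center C_max = M/(n_e·A·√(4πDt)), so D = M²/(4πt·(n_e·A·C_max)²).
n_e·A·C_max = 0.23 × 22.5 × 0.0103 = 0.05330 kg/m.
D = 2.37²/(4π × 79.5 × 0.05330²) = 1.98 m²/day.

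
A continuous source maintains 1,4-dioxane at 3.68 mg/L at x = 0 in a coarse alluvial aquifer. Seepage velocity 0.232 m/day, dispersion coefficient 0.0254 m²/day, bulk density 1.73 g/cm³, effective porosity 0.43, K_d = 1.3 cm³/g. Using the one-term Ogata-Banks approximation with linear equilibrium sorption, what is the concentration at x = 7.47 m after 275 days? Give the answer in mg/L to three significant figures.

Retardation factor R = 1 + ρ_b·K_d/n = 1 + 1.73 × 1.3/0.43 = 6.230.
Sorption retards both mechanisms: v_R = v/R = 0.03724 m/day, D_R = D/R = 0.004077 m²/day.
v_R·t = 0.03724 × 275 = 10.241 m; 2√(D_R t) = 2.118 m; argument = (7.47 − 10.241)/2.118 = -1.308.
C = C₀ × ½·erfc(-1.308) = 3.68 × 0.9678 = 3.56 mg/L.

3.56 mg/L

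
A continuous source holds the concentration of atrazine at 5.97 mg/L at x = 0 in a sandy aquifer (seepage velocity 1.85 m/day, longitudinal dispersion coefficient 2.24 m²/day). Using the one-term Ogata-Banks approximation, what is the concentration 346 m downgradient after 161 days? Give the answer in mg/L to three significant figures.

0.218 mg/L

For a continuous step input, C/C₀ ≈ ½·erfc((x−vt)/(2√(Dt))).
vt = 1.85 × 161 = 297.85 m and 2√(Dt) = 2√(2.24 × 161) = 37.98 m.
Argument (x−vt)/(2√(Dt)) = (346 − 297.85)/37.98 = 1.268; ½·erfc(1.268) = 0.03647.
C = 5.97 × 0.03647 = 0.218 mg/L.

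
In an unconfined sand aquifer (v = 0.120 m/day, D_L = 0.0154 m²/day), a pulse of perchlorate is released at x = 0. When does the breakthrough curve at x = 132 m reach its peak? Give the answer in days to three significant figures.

For the 1D instantaneous-source solution, setting ∂C/∂t = 0 at fixed x gives v²t² + 2Dt − x² = 0, so t = (√(D² + v²x²) − D)/v².
√(D² + v²x²) = √(0.0154² + 0.120² × 132²) = 15.84; v² = 0.0144.
t = (15.84 − 0.0154)/0.0144 = 1100 days (vs. the pure-advection estimate x/v = 1100 d).

1100 days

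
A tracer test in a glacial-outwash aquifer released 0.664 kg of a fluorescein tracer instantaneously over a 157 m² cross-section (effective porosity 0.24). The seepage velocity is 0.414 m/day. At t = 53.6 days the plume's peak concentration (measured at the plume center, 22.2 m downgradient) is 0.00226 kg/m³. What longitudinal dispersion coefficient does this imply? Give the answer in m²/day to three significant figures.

At the plume center C_max = M/(n_e·A·√(4πDt)), so D = M²/(4πt·(n_e·A·C_max)²).
n_e·A·C_max = 0.24 × 157 × 0.00226 = 0.08516 kg/m.
D = 0.664²/(4π × 53.6 × 0.08516²) = 0.0903 m²/day.

0.0903 m²/day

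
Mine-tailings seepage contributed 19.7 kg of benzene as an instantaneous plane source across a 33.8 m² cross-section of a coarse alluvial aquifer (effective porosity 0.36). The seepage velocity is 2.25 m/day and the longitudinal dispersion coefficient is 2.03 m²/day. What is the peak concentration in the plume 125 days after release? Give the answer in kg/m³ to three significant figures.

The peak of an instantaneous 1D plume sits at x = vt; there the Gaussian factor is 1 and C_max = M/(n_e·A·√(4πDt)), where n_e·A is the pore area the mass is dissolved in.
√(4πDt) = √(4π × 2.03 × 125) = 56.47 m, so C_max = 19.7/(0.36 × 33.8 × 56.47) = 0.0287 kg/m³.

0.0287 kg/m³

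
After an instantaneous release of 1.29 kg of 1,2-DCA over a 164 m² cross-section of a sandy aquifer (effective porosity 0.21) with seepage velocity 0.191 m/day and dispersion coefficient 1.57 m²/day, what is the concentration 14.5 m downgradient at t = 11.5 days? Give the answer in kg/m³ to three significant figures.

For an instantaneous plane source, C(x,t) = M/(n_e·A·√(4πDt)) · exp(−(x−vt)²/(4Dt)), with n_e·A the pore (flow) area.
Plume center vt = 0.191 × 11.5 = 2.1965 m, so the well at 14.5 m is 12.3035 m downgradient of the peak.
√(4πDt) = 15.06 m, giving peak height M/(n_e·A·√(4πDt)) = 1.29/(0.21 × 164 × 15.06) = 0.002487 kg/m³.
(x−vt)²/(4Dt) = (12.3035)²/(4 × 1.57 × 11.5) = 2.096; exp(−2.096) = 0.1229.
C = 0.002487 × 0.1229 = 0.000306 kg/m³.

0.000306 kg/m³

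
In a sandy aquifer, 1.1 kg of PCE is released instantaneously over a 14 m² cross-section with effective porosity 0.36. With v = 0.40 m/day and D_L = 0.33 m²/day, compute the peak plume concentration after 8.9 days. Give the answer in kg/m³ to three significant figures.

The peak of an instantaneous 1D plume sits at x = vt; there the Gaussian factor is 1 and C_max = M/(n_e·A·√(4πDt)), where n_e·A is the pore area the mass is dissolved in.
√(4πDt) = √(4π × 0.33 × 8.9) = 6.075 m, so C_max = 1.1/(0.36 × 14 × 6.075) = 0.0359 kg/m³.

0.0359 kg/m³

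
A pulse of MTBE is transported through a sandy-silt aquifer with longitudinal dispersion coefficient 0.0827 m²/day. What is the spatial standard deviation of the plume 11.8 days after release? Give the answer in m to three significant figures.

Dispersive spreading gives a Gaussian with σ² = 2Dt; advection only shifts the center.
σ = √(2 × 0.0827 × 11.8) = 1.40 m.

1.40 m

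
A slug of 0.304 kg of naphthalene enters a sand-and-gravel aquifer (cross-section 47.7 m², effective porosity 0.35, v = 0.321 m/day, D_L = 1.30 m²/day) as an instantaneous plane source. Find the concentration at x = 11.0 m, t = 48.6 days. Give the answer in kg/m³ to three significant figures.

For an instantaneous plane source, C(x,t) = M/(n_e·A·√(4πDt)) · exp(−(x−vt)²/(4Dt)), with n_e·A the pore (flow) area.
Plume center vt = 0.321 × 48.6 = 15.6006 m, so the well at 11.0 m is 4.6006 m upgradient of the peak.
√(4πDt) = 28.18 m, giving peak height M/(n_e·A·√(4πDt)) = 0.304/(0.35 × 47.7 × 28.18) = 0.0006462 kg/m³.
(x−vt)²/(4Dt) = (-4.6006)²/(4 × 1.30 × 48.6) = 0.08375; exp(−0.08375) = 0.9197.
C = 0.0006462 × 0.9197 = 0.000594 kg/m³.

0.000594 kg/m³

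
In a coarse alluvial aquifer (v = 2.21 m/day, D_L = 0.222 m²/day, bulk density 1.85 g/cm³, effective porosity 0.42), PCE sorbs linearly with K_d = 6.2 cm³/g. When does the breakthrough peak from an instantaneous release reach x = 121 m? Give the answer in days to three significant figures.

1550 days

Retardation factor R = 1 + ρ_b·K_d/n = 1 + 1.85 × 6.2/0.42 = 28.31.
Sorption retards both mechanisms: v_R = v/R = 0.07806 m/day, D_R = D/R = 0.007842 m²/day.
Peak time from v_R²t² + 2D_R t − x² = 0: t = (√(D_R² + v_R²x²) − D_R)/v_R².
√(D_R² + v_R²x²) = √(0.007842² + 0.07806² × 121²) = 9.445; v_R² = 0.006093.
t = (9.445 − 0.007842)/0.006093 = 1550 days.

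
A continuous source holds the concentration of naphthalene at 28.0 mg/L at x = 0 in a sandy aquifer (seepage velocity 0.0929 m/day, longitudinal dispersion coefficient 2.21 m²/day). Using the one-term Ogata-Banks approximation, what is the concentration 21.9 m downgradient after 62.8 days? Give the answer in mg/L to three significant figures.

For a continuous step input, C/C₀ ≈ ½·erfc((x−vt)/(2√(Dt))).
vt = 0.0929 × 62.8 = 5.83412 m and 2√(Dt) = 2√(2.21 × 62.8) = 23.56 m.
Argument (x−vt)/(2√(Dt)) = (21.9 − 5.83412)/23.56 = 0.6819; ½·erfc(0.6819) = 0.1674.
C = 28.0 × 0.1674 = 4.69 mg/L.

4.69 mg/L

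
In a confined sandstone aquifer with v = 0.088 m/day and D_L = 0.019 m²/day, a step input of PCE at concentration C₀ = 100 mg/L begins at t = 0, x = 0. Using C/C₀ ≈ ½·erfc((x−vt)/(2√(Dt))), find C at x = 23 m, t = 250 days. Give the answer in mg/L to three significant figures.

37.3 mg/L

For a continuous step input, C/C₀ ≈ ½·erfc((x−vt)/(2√(Dt))).
vt = 0.088 × 250 = 22 m and 2√(Dt) = 2√(0.019 × 250) = 4.359 m.
Argument (x−vt)/(2√(Dt)) = (23 − 22)/4.359 = 0.2294; ½·erfc(0.2294) = 0.3728.
C = 100 × 0.3728 = 37.3 mg/L.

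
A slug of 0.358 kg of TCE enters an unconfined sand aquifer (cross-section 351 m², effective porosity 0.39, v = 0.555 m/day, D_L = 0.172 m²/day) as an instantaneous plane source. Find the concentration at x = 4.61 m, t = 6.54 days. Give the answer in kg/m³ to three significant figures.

0.000562 kg/m³

For an instantaneous plane source, C(x,t) = M/(n_e·A·√(4πDt)) · exp(−(x−vt)²/(4Dt)), with n_e·A the pore (flow) area.
Plume center vt = 0.555 × 6.54 = 3.6297 m, so the well at 4.61 m is 0.9803 m downgradient of the peak.
√(4πDt) = 3.760 m, giving peak height M/(n_e·A·√(4πDt)) = 0.358/(0.39 × 351 × 3.760) = 0.0006955 kg/m³.
(x−vt)²/(4Dt) = (0.9803)²/(4 × 0.172 × 6.54) = 0.2136; exp(−0.2136) = 0.8077.
C = 0.0006955 × 0.8077 = 0.000562 kg/m³.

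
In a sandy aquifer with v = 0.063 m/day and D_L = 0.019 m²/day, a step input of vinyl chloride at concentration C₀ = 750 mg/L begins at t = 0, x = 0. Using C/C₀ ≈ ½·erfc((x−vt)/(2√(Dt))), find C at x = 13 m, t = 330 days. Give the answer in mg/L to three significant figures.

For a continuous step input, C/C₀ ≈ ½·erfc((x−vt)/(2√(Dt))).
vt = 0.063 × 330 = 20.79 m and 2√(Dt) = 2√(0.019 × 330) = 5.008 m.
Argument (x−vt)/(2√(Dt)) = (13 − 20.79)/5.008 = -1.556; ½·erfc(-1.556) = 0.9861.
C = 750 × 0.9861 = 740 mg/L.

740 mg/L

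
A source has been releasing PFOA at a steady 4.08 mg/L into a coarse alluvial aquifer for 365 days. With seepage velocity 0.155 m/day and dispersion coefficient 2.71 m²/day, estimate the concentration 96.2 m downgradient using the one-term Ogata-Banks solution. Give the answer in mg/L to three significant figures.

For a continuous step input, C/C₀ ≈ ½·erfc((x−vt)/(2√(Dt))).
vt = 0.155 × 365 = 56.575 m and 2√(Dt) = 2√(2.71 × 365) = 62.90 m.
Argument (x−vt)/(2√(Dt)) = (96.2 − 56.575)/62.90 = 0.6300; ½·erfc(0.6300) = 0.1865.
C = 4.08 × 0.1865 = 0.761 mg/L.

0.761 mg/L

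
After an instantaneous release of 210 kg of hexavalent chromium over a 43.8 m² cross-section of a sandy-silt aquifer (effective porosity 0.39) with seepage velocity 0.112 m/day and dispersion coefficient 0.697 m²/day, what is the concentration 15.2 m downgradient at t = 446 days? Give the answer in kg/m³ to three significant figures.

For an instantaneous plane source, C(x,t) = M/(n_e·A·√(4πDt)) · exp(−(x−vt)²/(4Dt)), with n_e·A the pore (flow) area.
Plume center vt = 0.112 × 446 = 49.952 m, so the well at 15.2 m is 34.752 m upgradient of the peak.
√(4πDt) = 62.50 m, giving peak height M/(n_e·A·√(4πDt)) = 210/(0.39 × 43.8 × 62.50) = 0.1967 kg/m³.
(x−vt)²/(4Dt) = (-34.752)²/(4 × 0.697 × 446) = 0.9713; exp(−0.9713) = 0.3786.
C = 0.1967 × 0.3786 = 0.0745 kg/m³.

0.0745 kg/m³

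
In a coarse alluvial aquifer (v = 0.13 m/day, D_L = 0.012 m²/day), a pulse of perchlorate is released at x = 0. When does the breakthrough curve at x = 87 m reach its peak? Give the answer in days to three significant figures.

669 days

For the 1D instantaneous-source solution, setting ∂C/∂t = 0 at fixed x gives v²t² + 2Dt − x² = 0, so t = (√(D² + v²x²) − D)/v².
√(D² + v²x²) = √(0.012² + 0.13² × 87²) = 11.31; v² = 0.0169.
t = (11.31 − 0.012)/0.0169 = 669 days (vs. the pure-advection estimate x/v = 669 d).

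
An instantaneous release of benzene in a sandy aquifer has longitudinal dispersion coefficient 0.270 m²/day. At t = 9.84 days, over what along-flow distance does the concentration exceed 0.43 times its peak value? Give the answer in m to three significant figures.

5.99 m

The plume is Gaussian with σ = √(2Dt) = √(2 × 0.270 × 9.84) = 2.305 m.
C/C_peak = exp(−Δx²/(2σ²)) = 0.43 ⇒ Δx = σ·√(−2 ln 0.43) = 2.305 × 1.299 = 2.994 m.
Width = 2Δx = 5.99 m.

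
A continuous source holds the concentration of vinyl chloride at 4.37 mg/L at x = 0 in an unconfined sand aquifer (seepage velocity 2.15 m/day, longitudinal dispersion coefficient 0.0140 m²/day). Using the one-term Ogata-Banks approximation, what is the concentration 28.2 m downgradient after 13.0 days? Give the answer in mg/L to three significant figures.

1.48 mg/L

For a continuous step input, C/C₀ ≈ ½·erfc((x−vt)/(2√(Dt))).
vt = 2.15 × 13.0 = 27.95 m and 2√(Dt) = 2√(0.0140 × 13.0) = 0.8532 m.
Argument (x−vt)/(2√(Dt)) = (28.2 − 27.95)/0.8532 = 0.2930; ½·erfc(0.2930) = 0.3393.
C = 4.37 × 0.3393 = 1.48 mg/L.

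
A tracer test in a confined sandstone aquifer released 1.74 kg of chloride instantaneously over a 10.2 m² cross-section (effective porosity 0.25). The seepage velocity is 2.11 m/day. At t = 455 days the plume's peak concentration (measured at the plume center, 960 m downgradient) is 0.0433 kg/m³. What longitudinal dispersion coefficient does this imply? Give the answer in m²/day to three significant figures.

At the plume center C_max = M/(n_e·A·√(4πDt)), so D = M²/(4πt·(n_e·A·C_max)²).
n_e·A·C_max = 0.25 × 10.2 × 0.0433 = 0.1104 kg/m.
D = 1.74²/(4π × 455 × 0.1104²) = 0.0434 m²/day.

0.0434 m²/day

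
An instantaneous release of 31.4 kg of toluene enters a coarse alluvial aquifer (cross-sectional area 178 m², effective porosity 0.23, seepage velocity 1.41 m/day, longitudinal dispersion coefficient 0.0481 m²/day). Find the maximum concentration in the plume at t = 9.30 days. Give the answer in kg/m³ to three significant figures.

The peak of an instantaneous 1D plume sits at x = vt; there the Gaussian factor is 1 and C_max = M/(n_e·A·√(4πDt)), where n_e·A is the pore area the mass is dissolved in.
√(4πDt) = √(4π × 0.0481 × 9.30) = 2.371 m, so C_max = 31.4/(0.23 × 178 × 2.371) = 0.323 kg/m³.

0.323 kg/m³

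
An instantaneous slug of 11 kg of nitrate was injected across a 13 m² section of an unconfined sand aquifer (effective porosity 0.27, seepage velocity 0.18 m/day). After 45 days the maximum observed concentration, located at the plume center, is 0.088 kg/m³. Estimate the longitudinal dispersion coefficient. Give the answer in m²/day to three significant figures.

2.24 m²/day

At the plume center C_max = M/(n_e·A·√(4πDt)), so D = M²/(4πt·(n_e·A·C_max)²).
n_e·A·C_max = 0.27 × 13 × 0.088 = 0.3089 kg/m.
D = 11²/(4π × 45 × 0.3089²) = 2.24 m²/day.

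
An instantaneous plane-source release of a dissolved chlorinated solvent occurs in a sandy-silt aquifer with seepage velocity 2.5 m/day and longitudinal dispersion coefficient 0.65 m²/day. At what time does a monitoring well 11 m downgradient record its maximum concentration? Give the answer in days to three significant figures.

4.30 days

For the 1D instantaneous-source solution, setting ∂C/∂t = 0 at fixed x gives v²t² + 2Dt − x² = 0, so t = (√(D² + v²x²) − D)/v².
√(D² + v²x²) = √(0.65² + 2.5² × 11²) = 27.51; v² = 6.25.
t = (27.51 − 0.65)/6.25 = 4.30 days (vs. the pure-advection estimate x/v = 4.40 d).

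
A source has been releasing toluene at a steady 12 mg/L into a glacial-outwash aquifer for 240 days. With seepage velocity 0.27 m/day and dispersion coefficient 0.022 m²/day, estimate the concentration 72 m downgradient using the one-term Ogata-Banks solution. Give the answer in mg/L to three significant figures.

For a continuous step input, C/C₀ ≈ ½·erfc((x−vt)/(2√(Dt))).
vt = 0.27 × 240 = 64.8 m and 2√(Dt) = 2√(0.022 × 240) = 4.596 m.
Argument (x−vt)/(2√(Dt)) = (72 − 64.8)/4.596 = 1.567; ½·erfc(1.567) = 0.01334.
C = 12 × 0.01334 = 0.160 mg/L.

0.160 mg/L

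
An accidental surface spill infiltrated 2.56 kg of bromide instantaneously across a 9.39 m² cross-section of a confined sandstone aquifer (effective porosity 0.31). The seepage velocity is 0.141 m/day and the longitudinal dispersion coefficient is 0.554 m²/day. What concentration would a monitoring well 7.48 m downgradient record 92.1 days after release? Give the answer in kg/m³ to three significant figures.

For an instantaneous plane source, C(x,t) = M/(n_e·A·√(4πDt)) · exp(−(x−vt)²/(4Dt)), with n_e·A the pore (flow) area.
Plume center vt = 0.141 × 92.1 = 12.9861 m, so the well at 7.48 m is 5.5061 m upgradient of the peak.
√(4πDt) = 25.32 m, giving peak height M/(n_e·A·√(4πDt)) = 2.56/(0.31 × 9.39 × 25.32) = 0.03473 kg/m³.
(x−vt)²/(4Dt) = (-5.5061)²/(4 × 0.554 × 92.1) = 0.1485; exp(−0.1485) = 0.8620.
C = 0.03473 × 0.8620 = 0.0299 kg/m³.

0.0299 kg/m³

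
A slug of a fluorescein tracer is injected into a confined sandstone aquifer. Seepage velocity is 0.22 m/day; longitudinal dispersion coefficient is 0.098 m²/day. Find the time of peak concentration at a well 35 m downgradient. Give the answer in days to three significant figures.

157 days

For the 1D instantaneous-source solution, setting ∂C/∂t = 0 at fixed x gives v²t² + 2Dt − x² = 0, so t = (√(D² + v²x²) − D)/v².
√(D² + v²x²) = √(0.098² + 0.22² × 35²) = 7.701; v² = 0.0484.
t = (7.701 − 0.098)/0.0484 = 157 days (vs. the pure-advection estimate x/v = 159 d).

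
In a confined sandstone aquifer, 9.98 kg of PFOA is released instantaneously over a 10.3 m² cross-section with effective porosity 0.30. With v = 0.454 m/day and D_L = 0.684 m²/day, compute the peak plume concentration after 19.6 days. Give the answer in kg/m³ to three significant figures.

0.249 kg/m³

The peak of an instantaneous 1D plume sits at x = vt; there the Gaussian factor is 1 and C_max = M/(n_e·A·√(4πDt)), where n_e·A is the pore area the mass is dissolved in.
√(4πDt) = √(4π × 0.684 × 19.6) = 12.98 m, so C_max = 9.98/(0.30 × 10.3 × 12.98) = 0.249 kg/m³.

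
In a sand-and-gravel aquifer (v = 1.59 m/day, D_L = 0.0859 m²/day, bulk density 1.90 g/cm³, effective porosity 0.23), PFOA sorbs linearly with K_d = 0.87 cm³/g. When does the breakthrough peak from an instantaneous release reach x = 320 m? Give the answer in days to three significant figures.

Retardation factor R = 1 + ρ_b·K_d/n = 1 + 1.90 × 0.87/0.23 = 8.187.
Sorption retards both mechanisms: v_R = v/R = 0.1942 m/day, D_R = D/R = 0.01049 m²/day.
Peak time from v_R²t² + 2D_R t − x² = 0: t = (√(D_R² + v_R²x²) − D_R)/v_R².
√(D_R² + v_R²x²) = √(0.01049² + 0.1942² × 320²) = 62.14; v_R² = 0.03771.
t = (62.14 − 0.01049)/0.03771 = 1650 days.

1650 days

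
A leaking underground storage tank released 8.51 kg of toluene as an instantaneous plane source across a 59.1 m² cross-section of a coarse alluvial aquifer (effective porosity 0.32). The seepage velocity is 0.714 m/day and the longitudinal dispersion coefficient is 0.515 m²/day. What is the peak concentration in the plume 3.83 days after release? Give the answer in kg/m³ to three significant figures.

The peak of an instantaneous 1D plume sits at x = vt; there the Gaussian factor is 1 and C_max = M/(n_e·A·√(4πDt)), where n_e·A is the pore area the mass is dissolved in.
√(4πDt) = √(4π × 0.515 × 3.83) = 4.979 m, so C_max = 8.51/(0.32 × 59.1 × 4.979) = 0.0904 kg/m³.

0.0904 kg/m³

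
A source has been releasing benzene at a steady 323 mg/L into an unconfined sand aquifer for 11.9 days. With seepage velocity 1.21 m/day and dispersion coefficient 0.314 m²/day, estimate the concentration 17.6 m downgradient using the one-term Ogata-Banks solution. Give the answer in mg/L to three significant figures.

For a continuous step input, C/C₀ ≈ ½·erfc((x−vt)/(2√(Dt))).
vt = 1.21 × 11.9 = 14.399 m and 2√(Dt) = 2√(0.314 × 11.9) = 3.866 m.
Argument (x−vt)/(2√(Dt)) = (17.6 − 14.399)/3.866 = 0.8280; ½·erfc(0.8280) = 0.1208.
C = 323 × 0.1208 = 39.0 mg/L.

39.0 mg/L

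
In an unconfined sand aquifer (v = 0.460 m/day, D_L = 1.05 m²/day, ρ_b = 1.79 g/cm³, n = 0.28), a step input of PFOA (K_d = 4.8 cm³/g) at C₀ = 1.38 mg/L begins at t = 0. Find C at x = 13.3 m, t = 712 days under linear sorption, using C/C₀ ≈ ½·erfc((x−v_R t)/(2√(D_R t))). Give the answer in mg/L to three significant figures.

Retardation factor R = 1 + ρ_b·K_d/n = 1 + 1.79 × 4.8/0.28 = 31.69.
Sorption retards both mechanisms: v_R = v/R = 0.01452 m/day, D_R = D/R = 0.03313 m²/day.
v_R·t = 0.01452 × 712 = 10.33824 m; 2√(D_R t) = 9.714 m; argument = (13.3 − 10.33824)/9.714 = 0.3049.
C = C₀ × ½·erfc(0.3049) = 1.38 × 0.3332 = 0.460 mg/L.

0.460 mg/L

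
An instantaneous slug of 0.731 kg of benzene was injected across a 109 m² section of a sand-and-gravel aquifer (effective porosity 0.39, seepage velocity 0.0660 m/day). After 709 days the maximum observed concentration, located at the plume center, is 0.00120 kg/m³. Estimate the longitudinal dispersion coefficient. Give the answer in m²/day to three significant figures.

At the plume center C_max = M/(n_e·A·√(4πDt)), so D = M²/(4πt·(n_e·A·C_max)²).
n_e·A·C_max = 0.39 × 109 × 0.00120 = 0.05101 kg/m.
D = 0.731²/(4π × 709 × 0.05101²) = 0.0230 m²/day.

0.0230 m²/day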